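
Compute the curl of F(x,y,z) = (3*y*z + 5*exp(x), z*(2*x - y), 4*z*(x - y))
(-2*x + y - 4*z, 3*y - 4*z, -z)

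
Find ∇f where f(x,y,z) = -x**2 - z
(-2*x, 0, -1)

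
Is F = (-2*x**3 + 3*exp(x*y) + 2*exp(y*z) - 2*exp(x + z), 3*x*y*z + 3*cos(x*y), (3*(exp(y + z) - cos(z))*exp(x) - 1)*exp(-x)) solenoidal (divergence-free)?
No, ∇·F = -6*x**2 + 3*x*z - 3*x*sin(x*y) + 3*y*exp(x*y) - 2*exp(x + z) + 3*exp(y + z) + 3*sin(z)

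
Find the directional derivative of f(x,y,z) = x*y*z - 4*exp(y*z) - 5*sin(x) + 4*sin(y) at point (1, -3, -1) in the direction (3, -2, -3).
sqrt(22)*(-44*exp(3) - 15*cos(1) - 8*cos(3) + 20)/22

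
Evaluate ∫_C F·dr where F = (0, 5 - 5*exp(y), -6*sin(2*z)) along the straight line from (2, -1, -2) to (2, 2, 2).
-5*exp(2) + 5*exp(-1) + 15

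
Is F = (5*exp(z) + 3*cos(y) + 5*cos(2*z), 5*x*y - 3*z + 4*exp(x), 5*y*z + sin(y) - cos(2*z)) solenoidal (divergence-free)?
No, ∇·F = 5*x + 5*y + 2*sin(2*z)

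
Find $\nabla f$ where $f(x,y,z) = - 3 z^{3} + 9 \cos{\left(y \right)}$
(0, -9*sin(y), -9*z**2)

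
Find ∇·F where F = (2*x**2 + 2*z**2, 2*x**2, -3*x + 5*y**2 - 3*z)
4*x - 3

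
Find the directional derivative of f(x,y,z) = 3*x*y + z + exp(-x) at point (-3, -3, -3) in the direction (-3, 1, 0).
3*sqrt(10)*(6 + exp(3))/10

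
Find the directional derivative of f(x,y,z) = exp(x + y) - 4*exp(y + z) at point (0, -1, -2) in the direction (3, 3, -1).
2*sqrt(19)*(-4 + 3*exp(2))*exp(-3)/19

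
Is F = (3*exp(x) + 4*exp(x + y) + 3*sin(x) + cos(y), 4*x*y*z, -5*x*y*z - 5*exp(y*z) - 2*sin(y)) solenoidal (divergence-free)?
No, ∇·F = -5*x*y + 4*x*z - 5*y*exp(y*z) + 3*exp(x) + 4*exp(x + y) + 3*cos(x)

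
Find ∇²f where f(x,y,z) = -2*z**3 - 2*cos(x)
-12*z + 2*cos(x)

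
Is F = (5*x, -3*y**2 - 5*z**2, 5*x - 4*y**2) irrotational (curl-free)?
No, ∇×F = (-8*y + 10*z, -5, 0)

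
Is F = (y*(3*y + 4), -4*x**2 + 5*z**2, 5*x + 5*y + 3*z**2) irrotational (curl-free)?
No, ∇×F = (5 - 10*z, -5, -8*x - 6*y - 4)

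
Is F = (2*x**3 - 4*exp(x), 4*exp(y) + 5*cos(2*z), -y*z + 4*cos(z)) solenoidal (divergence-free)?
No, ∇·F = 6*x**2 - y - 4*exp(x) + 4*exp(y) - 4*sin(z)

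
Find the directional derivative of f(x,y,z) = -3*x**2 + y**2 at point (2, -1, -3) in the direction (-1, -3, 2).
9*sqrt(14)/7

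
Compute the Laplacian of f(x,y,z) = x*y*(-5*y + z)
-10*x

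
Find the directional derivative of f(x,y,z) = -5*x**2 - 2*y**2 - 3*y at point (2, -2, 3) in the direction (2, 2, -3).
-30*sqrt(17)/17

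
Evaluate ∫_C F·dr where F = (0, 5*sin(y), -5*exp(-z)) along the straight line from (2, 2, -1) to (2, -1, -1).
-5*cos(1) + 5*cos(2)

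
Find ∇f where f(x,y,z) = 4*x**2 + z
(8*x, 0, 1)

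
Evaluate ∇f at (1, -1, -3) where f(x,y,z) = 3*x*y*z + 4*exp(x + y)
(13, -5, -3)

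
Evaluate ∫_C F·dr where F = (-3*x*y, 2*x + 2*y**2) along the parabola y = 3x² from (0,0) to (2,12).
1148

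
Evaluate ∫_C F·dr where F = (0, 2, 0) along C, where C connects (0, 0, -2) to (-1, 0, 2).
0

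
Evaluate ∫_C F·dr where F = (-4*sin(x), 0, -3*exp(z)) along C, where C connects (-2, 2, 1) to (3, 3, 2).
-3*exp(2) + 4*cos(3) - 4*cos(2) + 3*E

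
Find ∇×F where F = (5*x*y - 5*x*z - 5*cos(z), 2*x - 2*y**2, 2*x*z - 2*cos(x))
(0, -5*x - 2*z - 2*sin(x) + 5*sin(z), 2 - 5*x)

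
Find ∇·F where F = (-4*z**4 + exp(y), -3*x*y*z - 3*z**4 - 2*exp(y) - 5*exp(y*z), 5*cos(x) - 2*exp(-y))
-3*x*z - 5*z*exp(y*z) - 2*exp(y)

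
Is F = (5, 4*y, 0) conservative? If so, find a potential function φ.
Yes, F is conservative. φ = 5*x + 2*y**2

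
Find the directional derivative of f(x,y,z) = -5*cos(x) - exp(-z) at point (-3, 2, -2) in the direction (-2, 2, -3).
sqrt(17)*(-3*exp(2) + 10*sin(3))/17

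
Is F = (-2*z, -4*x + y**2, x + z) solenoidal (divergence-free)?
No, ∇·F = 2*y + 1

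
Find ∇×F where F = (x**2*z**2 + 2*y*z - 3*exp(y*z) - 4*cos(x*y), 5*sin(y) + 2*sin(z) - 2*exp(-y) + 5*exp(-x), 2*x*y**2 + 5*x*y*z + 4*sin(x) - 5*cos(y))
(4*x*y + 5*x*z + 5*sin(y) - 2*cos(z), 2*x**2*z - 2*y**2 - 5*y*z - 3*y*exp(y*z) + 2*y - 4*cos(x), -4*x*sin(x*y) + 3*z*exp(y*z) - 2*z - 5*exp(-x))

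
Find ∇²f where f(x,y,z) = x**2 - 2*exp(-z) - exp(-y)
2 - 2*exp(-z) - exp(-y)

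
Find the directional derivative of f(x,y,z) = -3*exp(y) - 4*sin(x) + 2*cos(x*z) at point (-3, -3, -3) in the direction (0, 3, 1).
3*sqrt(10)*(-3 + 2*exp(3)*sin(9))*exp(-3)/10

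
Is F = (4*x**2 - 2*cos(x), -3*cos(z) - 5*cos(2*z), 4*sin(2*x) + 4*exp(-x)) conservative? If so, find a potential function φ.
No, ∇×F = (-(20*cos(z) + 3)*sin(z), -8*cos(2*x) + 4*exp(-x), 0) ≠ 0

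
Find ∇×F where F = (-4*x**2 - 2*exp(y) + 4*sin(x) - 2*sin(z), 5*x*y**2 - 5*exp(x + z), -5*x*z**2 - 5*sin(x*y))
(-5*x*cos(x*y) + 5*exp(x + z), 5*y*cos(x*y) + 5*z**2 - 2*cos(z), 5*y**2 + 2*exp(y) - 5*exp(x + z))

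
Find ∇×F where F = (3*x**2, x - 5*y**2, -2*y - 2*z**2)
(-2, 0, 1)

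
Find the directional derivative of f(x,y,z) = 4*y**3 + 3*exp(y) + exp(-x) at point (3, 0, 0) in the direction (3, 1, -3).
-3*sqrt(19)*(1 - exp(3))*exp(-3)/19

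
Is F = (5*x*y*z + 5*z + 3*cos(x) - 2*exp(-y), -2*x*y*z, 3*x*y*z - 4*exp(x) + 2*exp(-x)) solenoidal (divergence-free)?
No, ∇·F = 3*x*y - 2*x*z + 5*y*z - 3*sin(x)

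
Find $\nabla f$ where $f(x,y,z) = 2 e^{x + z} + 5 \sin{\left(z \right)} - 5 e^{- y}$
(2*exp(x + z), 5*exp(-y), 2*exp(x + z) + 5*cos(z))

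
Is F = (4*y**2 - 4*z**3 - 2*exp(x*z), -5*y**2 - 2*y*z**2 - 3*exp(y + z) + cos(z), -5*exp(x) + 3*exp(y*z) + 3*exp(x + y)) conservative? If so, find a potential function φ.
No, ∇×F = (4*y*z + 3*z*exp(y*z) + 3*exp(x + y) + 3*exp(y + z) + sin(z), -2*x*exp(x*z) - 12*z**2 + 5*exp(x) - 3*exp(x + y), -8*y) ≠ 0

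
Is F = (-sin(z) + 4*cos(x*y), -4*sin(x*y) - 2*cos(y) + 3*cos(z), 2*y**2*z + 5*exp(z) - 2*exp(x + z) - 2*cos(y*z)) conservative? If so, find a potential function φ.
No, ∇×F = (4*y*z + 2*z*sin(y*z) + 3*sin(z), 2*exp(x + z) - cos(z), 4*x*sin(x*y) - 4*y*cos(x*y)) ≠ 0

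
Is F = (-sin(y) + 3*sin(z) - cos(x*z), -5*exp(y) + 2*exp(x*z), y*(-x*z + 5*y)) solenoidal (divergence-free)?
No, ∇·F = -x*y + z*sin(x*z) - 5*exp(y)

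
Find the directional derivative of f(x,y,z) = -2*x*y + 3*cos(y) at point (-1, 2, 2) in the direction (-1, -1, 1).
sqrt(3)*(2/3 + sin(2))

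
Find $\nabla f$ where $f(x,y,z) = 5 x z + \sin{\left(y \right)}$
(5*z, cos(y), 5*x)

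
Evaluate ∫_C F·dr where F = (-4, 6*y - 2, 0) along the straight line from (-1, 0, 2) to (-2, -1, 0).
9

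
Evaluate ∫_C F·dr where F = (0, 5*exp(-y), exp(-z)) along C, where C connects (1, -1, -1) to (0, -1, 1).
2*sinh(1)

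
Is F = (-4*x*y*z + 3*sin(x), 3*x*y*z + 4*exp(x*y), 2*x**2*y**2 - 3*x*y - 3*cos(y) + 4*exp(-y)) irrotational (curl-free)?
No, ∇×F = (4*x**2*y - 3*x*y - 3*x + 3*sin(y) - 4*exp(-y), y*(-4*x*y - 4*x + 3), 4*x*z + 3*y*z + 4*y*exp(x*y))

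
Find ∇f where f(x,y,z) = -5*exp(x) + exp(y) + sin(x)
(-5*exp(x) + cos(x), exp(y), 0)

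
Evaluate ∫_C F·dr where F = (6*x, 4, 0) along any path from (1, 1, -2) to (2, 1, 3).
9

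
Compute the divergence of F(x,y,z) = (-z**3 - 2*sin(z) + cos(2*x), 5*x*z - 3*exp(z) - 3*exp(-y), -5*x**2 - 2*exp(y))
-2*sin(2*x) + 3*exp(-y)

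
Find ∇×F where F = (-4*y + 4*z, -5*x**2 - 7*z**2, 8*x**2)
(14*z, 4 - 16*x, 4 - 10*x)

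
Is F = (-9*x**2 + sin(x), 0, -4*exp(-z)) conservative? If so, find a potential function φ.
Yes, F is conservative. φ = -3*x**3 - cos(x) + 4*exp(-z)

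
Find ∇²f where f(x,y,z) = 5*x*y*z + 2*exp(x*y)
2*(x**2 + y**2)*exp(x*y)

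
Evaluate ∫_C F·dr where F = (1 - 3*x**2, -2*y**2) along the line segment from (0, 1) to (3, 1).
-24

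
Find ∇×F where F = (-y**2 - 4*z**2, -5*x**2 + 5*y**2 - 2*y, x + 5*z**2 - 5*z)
(0, -8*z - 1, -10*x + 2*y)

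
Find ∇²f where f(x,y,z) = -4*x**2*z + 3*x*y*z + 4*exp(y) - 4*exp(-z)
-8*z + 4*exp(y) - 4*exp(-z)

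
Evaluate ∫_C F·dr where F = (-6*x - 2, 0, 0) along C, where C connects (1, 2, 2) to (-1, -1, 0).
4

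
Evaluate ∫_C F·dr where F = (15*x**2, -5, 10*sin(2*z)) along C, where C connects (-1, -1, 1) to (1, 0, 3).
-5*cos(6) + 5*cos(2) + 5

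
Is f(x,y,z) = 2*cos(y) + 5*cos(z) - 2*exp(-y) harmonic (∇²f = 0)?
No, ∇²f = -2*cos(y) - 5*cos(z) - 2*exp(-y)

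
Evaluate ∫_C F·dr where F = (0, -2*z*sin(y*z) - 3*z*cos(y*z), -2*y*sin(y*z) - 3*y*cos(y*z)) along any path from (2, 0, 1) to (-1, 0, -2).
0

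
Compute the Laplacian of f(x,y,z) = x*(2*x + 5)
4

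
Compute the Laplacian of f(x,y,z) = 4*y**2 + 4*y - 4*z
8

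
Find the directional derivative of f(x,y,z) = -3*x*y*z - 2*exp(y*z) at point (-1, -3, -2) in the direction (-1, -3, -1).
9*sqrt(11)*(5 - 2*exp(6))/11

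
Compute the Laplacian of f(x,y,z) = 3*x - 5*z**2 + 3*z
-10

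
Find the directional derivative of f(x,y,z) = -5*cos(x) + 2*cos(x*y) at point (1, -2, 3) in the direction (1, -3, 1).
5*sqrt(11)*(-2*sin(2) + sin(1))/11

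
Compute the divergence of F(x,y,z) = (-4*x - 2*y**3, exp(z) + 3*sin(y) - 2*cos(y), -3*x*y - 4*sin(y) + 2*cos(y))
2*sin(y) + 3*cos(y) - 4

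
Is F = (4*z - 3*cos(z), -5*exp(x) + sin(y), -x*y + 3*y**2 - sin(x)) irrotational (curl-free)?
No, ∇×F = (-x + 6*y, y + 3*sin(z) + cos(x) + 4, -5*exp(x))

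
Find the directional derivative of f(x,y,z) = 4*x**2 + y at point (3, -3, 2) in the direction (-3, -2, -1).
-37*sqrt(14)/7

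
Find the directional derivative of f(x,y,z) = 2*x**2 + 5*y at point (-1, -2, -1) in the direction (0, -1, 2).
-sqrt(5)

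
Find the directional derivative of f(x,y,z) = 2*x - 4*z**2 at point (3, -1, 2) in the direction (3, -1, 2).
-13*sqrt(14)/7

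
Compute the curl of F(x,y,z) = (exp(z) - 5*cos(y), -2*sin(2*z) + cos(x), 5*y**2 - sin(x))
(10*y + 4*cos(2*z), exp(z) + cos(x), -sin(x) - 5*sin(y))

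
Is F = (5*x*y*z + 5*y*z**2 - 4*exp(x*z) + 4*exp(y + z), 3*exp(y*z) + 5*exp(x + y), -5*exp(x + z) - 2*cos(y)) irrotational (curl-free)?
No, ∇×F = (-3*y*exp(y*z) + 2*sin(y), 5*x*y - 4*x*exp(x*z) + 10*y*z + 5*exp(x + z) + 4*exp(y + z), -5*x*z - 5*z**2 + 5*exp(x + y) - 4*exp(y + z))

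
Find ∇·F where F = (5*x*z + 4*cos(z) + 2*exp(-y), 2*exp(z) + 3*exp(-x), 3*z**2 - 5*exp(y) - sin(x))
11*z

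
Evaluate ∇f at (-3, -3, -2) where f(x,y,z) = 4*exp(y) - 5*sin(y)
(0, 4*exp(-3) - 5*cos(3), 0)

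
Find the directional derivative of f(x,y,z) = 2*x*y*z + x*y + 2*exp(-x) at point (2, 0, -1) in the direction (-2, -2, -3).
4*sqrt(17)*(1 + exp(2))*exp(-2)/17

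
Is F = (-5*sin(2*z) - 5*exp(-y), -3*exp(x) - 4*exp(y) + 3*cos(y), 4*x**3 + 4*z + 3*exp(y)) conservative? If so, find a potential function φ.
No, ∇×F = (3*exp(y), -12*x**2 - 10*cos(2*z), -3*exp(x) - 5*exp(-y)) ≠ 0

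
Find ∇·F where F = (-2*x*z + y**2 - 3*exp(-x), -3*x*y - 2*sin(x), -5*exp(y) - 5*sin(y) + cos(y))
-3*x - 2*z + 3*exp(-x)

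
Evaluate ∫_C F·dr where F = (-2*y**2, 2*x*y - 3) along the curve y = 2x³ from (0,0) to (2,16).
1712/7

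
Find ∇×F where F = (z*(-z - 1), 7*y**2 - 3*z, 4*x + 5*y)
(8, -2*z - 5, 0)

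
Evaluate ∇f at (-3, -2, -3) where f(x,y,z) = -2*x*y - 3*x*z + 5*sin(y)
(13, 5*cos(2) + 6, 9)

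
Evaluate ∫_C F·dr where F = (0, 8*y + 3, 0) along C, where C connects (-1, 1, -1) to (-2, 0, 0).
-7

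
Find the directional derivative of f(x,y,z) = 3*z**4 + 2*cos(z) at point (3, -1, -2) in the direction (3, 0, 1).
sqrt(10)*(-48 + sin(2))/5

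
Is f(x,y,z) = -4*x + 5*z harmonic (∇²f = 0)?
Yes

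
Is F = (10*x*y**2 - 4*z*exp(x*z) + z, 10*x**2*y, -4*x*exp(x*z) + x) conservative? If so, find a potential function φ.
Yes, F is conservative. φ = 5*x**2*y**2 + x*z - 4*exp(x*z)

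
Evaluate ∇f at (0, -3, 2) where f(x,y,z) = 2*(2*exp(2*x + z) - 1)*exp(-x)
(2 + 4*exp(2), 0, 4*exp(2))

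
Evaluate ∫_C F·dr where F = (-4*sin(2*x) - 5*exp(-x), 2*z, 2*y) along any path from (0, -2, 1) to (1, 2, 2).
2*cos(2) + 5*exp(-1) + 5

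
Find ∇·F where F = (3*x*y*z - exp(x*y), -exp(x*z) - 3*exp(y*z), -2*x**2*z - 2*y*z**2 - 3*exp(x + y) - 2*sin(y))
-2*x**2 - y*z - y*exp(x*y) - 3*z*exp(y*z)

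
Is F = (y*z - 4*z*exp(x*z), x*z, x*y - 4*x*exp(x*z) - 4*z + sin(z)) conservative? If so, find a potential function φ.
Yes, F is conservative. φ = x*y*z - 2*z**2 - 4*exp(x*z) - cos(z)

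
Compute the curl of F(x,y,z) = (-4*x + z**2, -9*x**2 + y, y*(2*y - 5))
(4*y - 5, 2*z, -18*x)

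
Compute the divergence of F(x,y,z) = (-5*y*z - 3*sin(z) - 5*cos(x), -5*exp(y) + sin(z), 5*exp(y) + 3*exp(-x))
-5*exp(y) + 5*sin(x)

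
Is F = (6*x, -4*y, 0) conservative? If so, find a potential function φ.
Yes, F is conservative. φ = 3*x**2 - 2*y**2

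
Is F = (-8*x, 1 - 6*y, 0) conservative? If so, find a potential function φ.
Yes, F is conservative. φ = -4*x**2 - 3*y**2 + y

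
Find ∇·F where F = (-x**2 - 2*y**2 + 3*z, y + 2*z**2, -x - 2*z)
-2*x - 1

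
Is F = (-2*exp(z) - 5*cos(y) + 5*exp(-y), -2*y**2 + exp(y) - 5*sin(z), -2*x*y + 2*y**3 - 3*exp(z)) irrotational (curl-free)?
No, ∇×F = (-2*x + 6*y**2 + 5*cos(z), 2*y - 2*exp(z), -5*sin(y) + 5*exp(-y))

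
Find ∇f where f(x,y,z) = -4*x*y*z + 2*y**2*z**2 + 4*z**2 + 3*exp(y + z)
(-4*y*z, -4*x*z + 4*y*z**2 + 3*exp(y + z), -4*x*y + 4*y**2*z + 8*z + 3*exp(y + z))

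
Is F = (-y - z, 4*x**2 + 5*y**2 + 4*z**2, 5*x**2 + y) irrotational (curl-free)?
No, ∇×F = (1 - 8*z, -10*x - 1, 8*x + 1)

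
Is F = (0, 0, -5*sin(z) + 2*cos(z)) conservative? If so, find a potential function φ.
Yes, F is conservative. φ = 2*sin(z) + 5*cos(z)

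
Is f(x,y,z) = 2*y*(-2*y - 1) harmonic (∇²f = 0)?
No, ∇²f = -8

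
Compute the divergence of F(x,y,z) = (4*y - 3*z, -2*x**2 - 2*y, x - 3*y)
-2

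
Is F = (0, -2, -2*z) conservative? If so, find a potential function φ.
Yes, F is conservative. φ = -2*y - z**2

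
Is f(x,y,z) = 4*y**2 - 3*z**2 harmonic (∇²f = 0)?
No, ∇²f = 2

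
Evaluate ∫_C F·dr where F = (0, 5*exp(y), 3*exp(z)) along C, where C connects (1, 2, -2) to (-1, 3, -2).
-5*(1 - E)*exp(2)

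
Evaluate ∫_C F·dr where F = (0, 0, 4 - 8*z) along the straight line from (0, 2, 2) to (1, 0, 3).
-16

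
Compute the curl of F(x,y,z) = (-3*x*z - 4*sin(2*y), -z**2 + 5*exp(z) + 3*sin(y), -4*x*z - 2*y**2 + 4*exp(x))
(-4*y + 2*z - 5*exp(z), -3*x + 4*z - 4*exp(x), 8*cos(2*y))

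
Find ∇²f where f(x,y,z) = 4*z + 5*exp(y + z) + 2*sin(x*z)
-2*x**2*sin(x*z) - 2*z**2*sin(x*z) + 10*exp(y + z)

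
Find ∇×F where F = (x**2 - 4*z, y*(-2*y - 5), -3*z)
(0, -4, 0)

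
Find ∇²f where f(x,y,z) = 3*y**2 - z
6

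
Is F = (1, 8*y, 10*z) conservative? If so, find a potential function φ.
Yes, F is conservative. φ = x + 4*y**2 + 5*z**2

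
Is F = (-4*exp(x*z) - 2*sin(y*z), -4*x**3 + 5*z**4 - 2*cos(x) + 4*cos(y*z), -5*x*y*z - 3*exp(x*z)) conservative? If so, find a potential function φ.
No, ∇×F = (-5*x*z + 4*y*sin(y*z) - 20*z**3, -4*x*exp(x*z) + 5*y*z - 2*y*cos(y*z) + 3*z*exp(x*z), -12*x**2 + 2*z*cos(y*z) + 2*sin(x)) ≠ 0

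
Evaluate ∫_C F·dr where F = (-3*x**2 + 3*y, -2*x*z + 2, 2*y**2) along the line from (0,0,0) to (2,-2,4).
10/3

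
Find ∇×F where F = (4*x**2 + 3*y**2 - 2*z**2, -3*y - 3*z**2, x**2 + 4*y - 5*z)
(6*z + 4, -2*x - 4*z, -6*y)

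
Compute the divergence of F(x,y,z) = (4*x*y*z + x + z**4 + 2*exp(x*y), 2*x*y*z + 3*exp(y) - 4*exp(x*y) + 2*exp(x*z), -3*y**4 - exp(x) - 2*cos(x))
2*x*z - 4*x*exp(x*y) + 4*y*z + 2*y*exp(x*y) + 3*exp(y) + 1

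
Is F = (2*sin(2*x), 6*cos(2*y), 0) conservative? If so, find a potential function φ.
Yes, F is conservative. φ = 3*sin(2*y) - cos(2*x)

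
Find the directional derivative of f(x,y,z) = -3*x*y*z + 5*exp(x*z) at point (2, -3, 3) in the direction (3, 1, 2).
sqrt(14)*(99 + 65*exp(6))/14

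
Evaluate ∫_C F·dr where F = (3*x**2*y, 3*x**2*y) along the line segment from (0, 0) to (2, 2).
24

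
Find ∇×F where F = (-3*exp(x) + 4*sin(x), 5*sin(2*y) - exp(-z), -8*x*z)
(-exp(-z), 8*z, 0)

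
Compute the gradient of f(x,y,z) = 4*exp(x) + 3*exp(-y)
(4*exp(x), -3*exp(-y), 0)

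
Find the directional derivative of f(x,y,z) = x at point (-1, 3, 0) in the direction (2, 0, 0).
1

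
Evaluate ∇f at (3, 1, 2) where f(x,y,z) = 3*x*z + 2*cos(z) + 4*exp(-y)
(6, -4*exp(-1), 9 - 2*sin(2))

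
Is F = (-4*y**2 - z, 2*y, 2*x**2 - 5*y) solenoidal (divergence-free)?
No, ∇·F = 2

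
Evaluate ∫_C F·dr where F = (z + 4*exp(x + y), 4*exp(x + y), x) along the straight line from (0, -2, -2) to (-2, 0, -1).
2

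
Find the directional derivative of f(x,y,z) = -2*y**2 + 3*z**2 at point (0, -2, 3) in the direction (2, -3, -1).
-3*sqrt(14)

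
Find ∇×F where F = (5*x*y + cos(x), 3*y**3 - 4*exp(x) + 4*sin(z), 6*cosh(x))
(-4*cos(z), -6*sinh(x), -5*x - 4*exp(x))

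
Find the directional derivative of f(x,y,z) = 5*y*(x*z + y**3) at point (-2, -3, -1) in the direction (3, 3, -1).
-1575*sqrt(19)/19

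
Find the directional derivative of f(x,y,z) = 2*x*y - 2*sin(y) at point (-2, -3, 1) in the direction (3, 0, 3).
-3*sqrt(2)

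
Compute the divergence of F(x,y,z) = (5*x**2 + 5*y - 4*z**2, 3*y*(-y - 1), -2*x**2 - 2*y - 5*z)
10*x - 6*y - 8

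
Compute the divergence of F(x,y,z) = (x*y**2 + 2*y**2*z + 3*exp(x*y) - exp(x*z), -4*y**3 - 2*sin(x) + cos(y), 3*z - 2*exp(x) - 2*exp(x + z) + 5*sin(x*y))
-11*y**2 + 3*y*exp(x*y) - z*exp(x*z) - 2*exp(x + z) - sin(y) + 3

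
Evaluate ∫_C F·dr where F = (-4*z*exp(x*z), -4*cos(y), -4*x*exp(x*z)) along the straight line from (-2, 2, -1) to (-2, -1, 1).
4*(-1 + (sin(1) + sin(2) + exp(2))*exp(2))*exp(-2)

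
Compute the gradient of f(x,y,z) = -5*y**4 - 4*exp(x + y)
(-4*exp(x + y), -20*y**3 - 4*exp(x + y), 0)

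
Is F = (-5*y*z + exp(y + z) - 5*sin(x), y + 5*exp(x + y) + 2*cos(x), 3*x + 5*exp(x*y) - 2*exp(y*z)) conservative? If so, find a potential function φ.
No, ∇×F = (5*x*exp(x*y) - 2*z*exp(y*z), -5*y*exp(x*y) - 5*y + exp(y + z) - 3, 5*z + 5*exp(x + y) - exp(y + z) - 2*sin(x)) ≠ 0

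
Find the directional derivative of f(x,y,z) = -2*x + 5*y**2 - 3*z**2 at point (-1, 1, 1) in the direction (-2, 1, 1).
4*sqrt(6)/3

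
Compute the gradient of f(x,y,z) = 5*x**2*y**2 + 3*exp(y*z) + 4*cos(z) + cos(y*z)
(10*x*y**2, 10*x**2*y + 3*z*exp(y*z) - z*sin(y*z), 3*y*exp(y*z) - y*sin(y*z) - 4*sin(z))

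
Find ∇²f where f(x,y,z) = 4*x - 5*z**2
-10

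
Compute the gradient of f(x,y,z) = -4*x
(-4, 0, 0)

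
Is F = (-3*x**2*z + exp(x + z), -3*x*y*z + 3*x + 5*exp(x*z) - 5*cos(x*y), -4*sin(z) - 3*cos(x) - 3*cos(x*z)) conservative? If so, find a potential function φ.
No, ∇×F = (x*(3*y - 5*exp(x*z)), -3*x**2 - 3*z*sin(x*z) + exp(x + z) - 3*sin(x), -3*y*z + 5*y*sin(x*y) + 5*z*exp(x*z) + 3) ≠ 0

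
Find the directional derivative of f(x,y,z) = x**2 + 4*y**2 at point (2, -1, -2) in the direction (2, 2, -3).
-8*sqrt(17)/17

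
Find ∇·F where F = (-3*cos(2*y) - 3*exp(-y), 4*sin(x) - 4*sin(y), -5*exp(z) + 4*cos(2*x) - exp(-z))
-5*exp(z) - 4*cos(y) + exp(-z)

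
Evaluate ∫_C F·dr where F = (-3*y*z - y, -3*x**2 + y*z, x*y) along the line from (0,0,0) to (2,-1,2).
25/3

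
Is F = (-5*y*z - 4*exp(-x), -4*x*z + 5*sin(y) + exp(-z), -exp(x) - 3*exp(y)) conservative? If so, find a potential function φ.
No, ∇×F = (4*x - 3*exp(y) + exp(-z), -5*y + exp(x), z) ≠ 0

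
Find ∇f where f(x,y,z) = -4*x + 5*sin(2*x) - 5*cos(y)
(10*cos(2*x) - 4, 5*sin(y), 0)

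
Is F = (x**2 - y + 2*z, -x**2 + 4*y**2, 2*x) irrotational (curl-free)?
No, ∇×F = (0, 0, 1 - 2*x)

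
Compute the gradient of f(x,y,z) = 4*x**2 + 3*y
(8*x, 3, 0)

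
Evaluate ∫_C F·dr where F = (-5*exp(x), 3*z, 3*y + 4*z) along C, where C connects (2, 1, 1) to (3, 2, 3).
-5*exp(3) + 31 + 5*exp(2)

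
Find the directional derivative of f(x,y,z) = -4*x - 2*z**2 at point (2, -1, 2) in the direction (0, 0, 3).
-8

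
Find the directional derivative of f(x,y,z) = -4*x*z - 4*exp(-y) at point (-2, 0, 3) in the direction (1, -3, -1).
-32*sqrt(11)/11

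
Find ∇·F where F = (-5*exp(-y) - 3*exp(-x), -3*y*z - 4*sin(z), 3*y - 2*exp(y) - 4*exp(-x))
-3*z + 3*exp(-x)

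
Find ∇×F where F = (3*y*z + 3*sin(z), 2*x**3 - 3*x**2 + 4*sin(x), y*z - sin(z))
(z, 3*y + 3*cos(z), 6*x**2 - 6*x - 3*z + 4*cos(x))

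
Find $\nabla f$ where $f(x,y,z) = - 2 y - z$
(0, -2, -1)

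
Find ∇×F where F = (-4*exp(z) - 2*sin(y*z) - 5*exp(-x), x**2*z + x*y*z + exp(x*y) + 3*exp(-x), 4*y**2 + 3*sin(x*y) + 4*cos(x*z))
(-x**2 - x*y + 3*x*cos(x*y) + 8*y, -3*y*cos(x*y) - 2*y*cos(y*z) + 4*z*sin(x*z) - 4*exp(z), 2*x*z + y*z + y*exp(x*y) + 2*z*cos(y*z) - 3*exp(-x))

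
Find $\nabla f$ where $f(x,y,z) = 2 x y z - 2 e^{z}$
(2*y*z, 2*x*z, 2*x*y - 2*exp(z))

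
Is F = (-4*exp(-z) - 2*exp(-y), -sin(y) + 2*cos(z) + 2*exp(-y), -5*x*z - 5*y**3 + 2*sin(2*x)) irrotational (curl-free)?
No, ∇×F = (-15*y**2 + 2*sin(z), 5*z - 4*cos(2*x) + 4*exp(-z), -2*exp(-y))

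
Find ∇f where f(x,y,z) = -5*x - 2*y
(-5, -2, 0)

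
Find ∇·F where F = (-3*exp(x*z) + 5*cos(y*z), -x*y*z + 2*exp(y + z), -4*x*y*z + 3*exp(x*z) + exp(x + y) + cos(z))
-4*x*y - x*z + 3*x*exp(x*z) - 3*z*exp(x*z) + 2*exp(y + z) - sin(z)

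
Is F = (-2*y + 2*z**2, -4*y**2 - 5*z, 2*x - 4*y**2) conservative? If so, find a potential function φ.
No, ∇×F = (5 - 8*y, 4*z - 2, 2) ≠ 0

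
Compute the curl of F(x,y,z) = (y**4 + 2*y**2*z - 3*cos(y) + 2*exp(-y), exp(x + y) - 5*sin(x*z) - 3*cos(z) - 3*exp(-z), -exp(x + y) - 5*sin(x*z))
(5*x*cos(x*z) - exp(x + y) - 3*sin(z) - 3*exp(-z), 2*y**2 + 5*z*cos(x*z) + exp(x + y), -4*y**3 - 4*y*z - 5*z*cos(x*z) + exp(x + y) - 3*sin(y) + 2*exp(-y))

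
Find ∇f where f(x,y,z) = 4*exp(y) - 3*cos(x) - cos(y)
(3*sin(x), 4*exp(y) + sin(y), 0)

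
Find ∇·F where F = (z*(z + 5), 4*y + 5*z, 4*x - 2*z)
2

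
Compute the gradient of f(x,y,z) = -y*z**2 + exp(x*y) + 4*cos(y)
(y*exp(x*y), x*exp(x*y) - z**2 - 4*sin(y), -2*y*z)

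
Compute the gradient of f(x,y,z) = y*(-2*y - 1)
(0, -4*y - 1, 0)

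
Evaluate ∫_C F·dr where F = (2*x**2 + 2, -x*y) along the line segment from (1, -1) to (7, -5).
184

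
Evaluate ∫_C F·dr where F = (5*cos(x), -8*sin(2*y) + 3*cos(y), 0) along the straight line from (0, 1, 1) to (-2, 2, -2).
4*cos(4) - 3*sin(1) - 2*sin(2) - 4*cos(2)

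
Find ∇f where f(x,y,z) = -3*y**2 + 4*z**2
(0, -6*y, 8*z)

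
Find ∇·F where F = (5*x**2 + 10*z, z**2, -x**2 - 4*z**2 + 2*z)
10*x - 8*z + 2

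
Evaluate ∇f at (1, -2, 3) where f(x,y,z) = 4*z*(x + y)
(12, 12, -4)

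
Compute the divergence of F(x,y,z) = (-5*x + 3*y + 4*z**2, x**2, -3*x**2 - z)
-6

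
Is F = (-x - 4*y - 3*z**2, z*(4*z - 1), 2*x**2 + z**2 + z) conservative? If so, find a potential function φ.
No, ∇×F = (1 - 8*z, -4*x - 6*z, 4) ≠ 0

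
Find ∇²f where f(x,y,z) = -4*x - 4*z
0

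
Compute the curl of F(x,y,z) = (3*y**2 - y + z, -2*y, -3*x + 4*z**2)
(0, 4, 1 - 6*y)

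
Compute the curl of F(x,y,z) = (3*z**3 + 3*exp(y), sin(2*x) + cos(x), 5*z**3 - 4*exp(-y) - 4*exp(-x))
(4*exp(-y), 9*z**2 - 4*exp(-x), -3*exp(y) - sin(x) + 2*cos(2*x))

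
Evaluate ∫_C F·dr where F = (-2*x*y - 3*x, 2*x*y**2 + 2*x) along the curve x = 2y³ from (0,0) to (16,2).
-16048/21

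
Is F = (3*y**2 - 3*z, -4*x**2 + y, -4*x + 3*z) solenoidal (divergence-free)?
No, ∇·F = 4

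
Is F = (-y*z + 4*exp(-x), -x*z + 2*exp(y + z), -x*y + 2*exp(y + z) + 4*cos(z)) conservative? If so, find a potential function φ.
Yes, F is conservative. φ = -x*y*z + 2*exp(y + z) + 4*sin(z) - 4*exp(-x)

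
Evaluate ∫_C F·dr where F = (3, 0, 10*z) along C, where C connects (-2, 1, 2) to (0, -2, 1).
-9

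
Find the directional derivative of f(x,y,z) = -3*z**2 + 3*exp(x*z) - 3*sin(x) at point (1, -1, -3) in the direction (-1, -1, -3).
3*sqrt(11)*(-18 + cos(1))/11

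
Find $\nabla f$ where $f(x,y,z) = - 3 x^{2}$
(-6*x, 0, 0)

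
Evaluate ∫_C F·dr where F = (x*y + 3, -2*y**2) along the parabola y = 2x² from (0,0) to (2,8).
-982/3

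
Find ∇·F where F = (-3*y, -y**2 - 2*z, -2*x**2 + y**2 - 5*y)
-2*y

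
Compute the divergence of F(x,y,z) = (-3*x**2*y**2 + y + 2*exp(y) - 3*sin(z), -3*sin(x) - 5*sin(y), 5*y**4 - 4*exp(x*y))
-6*x*y**2 - 5*cos(y)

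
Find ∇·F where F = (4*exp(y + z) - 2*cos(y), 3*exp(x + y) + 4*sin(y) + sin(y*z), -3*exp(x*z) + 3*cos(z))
-3*x*exp(x*z) + z*cos(y*z) + 3*exp(x + y) - 3*sin(z) + 4*cos(y)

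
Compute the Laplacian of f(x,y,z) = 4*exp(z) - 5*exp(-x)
4*exp(z) - 5*exp(-x)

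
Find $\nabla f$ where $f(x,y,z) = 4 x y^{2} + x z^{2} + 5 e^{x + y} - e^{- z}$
(4*y**2 + z**2 + 5*exp(x + y), 8*x*y + 5*exp(x + y), 2*x*z + exp(-z))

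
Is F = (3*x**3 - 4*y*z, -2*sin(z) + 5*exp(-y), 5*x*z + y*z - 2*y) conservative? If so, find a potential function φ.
No, ∇×F = (z + 2*cos(z) - 2, -4*y - 5*z, 4*z) ≠ 0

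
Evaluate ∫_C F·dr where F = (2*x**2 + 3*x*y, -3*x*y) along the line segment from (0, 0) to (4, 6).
-16/3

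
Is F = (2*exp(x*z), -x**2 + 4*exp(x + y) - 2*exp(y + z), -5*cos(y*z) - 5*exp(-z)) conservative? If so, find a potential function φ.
No, ∇×F = (5*z*sin(y*z) + 2*exp(y + z), 2*x*exp(x*z), -2*x + 4*exp(x + y)) ≠ 0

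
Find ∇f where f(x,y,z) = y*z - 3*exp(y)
(0, z - 3*exp(y), y)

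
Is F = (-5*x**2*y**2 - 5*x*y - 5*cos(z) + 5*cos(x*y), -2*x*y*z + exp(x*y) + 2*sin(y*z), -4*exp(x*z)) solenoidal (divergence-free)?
No, ∇·F = -10*x*y**2 - 2*x*z + x*exp(x*y) - 4*x*exp(x*z) - 5*y*sin(x*y) - 5*y + 2*z*cos(y*z)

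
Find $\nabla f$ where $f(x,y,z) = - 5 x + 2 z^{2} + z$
(-5, 0, 4*z + 1)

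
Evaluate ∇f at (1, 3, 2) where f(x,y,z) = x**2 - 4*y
(2, -4, 0)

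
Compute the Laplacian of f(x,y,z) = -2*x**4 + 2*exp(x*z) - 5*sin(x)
2*x**2*exp(x*z) - 24*x**2 + 2*z**2*exp(x*z) + 5*sin(x)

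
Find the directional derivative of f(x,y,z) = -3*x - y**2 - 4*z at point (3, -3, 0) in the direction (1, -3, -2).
-13*sqrt(14)/14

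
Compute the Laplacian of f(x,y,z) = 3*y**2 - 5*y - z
6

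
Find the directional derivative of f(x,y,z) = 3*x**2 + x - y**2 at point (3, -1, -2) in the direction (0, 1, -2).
2*sqrt(5)/5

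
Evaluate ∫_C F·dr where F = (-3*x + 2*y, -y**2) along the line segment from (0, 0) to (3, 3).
-27/2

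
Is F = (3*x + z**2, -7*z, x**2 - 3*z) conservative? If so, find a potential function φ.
No, ∇×F = (7, -2*x + 2*z, 0) ≠ 0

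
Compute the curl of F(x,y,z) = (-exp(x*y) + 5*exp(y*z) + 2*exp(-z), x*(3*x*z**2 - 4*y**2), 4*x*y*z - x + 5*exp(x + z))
(2*x*z*(2 - 3*x), -4*y*z + 5*y*exp(y*z) - 5*exp(x + z) + 1 - 2*exp(-z), 6*x*z**2 + x*exp(x*y) - 4*y**2 - 5*z*exp(y*z))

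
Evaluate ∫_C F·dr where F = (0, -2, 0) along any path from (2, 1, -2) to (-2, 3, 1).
-4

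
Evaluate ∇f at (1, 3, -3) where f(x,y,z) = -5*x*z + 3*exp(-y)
(15, -3*exp(-3), -5)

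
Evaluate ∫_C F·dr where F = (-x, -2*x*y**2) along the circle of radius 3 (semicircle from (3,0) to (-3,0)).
-81*pi/4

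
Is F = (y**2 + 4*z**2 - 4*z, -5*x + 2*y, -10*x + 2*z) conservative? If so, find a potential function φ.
No, ∇×F = (0, 8*z + 6, -2*y - 5) ≠ 0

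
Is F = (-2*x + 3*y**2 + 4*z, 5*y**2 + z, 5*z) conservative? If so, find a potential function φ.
No, ∇×F = (-1, 4, -6*y) ≠ 0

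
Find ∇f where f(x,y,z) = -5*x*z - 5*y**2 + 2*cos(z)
(-5*z, -10*y, -5*x - 2*sin(z))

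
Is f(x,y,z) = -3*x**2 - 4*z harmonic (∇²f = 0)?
No, ∇²f = -6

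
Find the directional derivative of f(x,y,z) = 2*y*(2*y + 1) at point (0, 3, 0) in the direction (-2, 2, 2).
26*sqrt(3)/3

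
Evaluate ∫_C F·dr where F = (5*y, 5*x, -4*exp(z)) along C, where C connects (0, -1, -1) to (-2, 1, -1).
-10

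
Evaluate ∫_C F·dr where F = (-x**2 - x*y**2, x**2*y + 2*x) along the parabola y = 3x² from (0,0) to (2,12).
376/3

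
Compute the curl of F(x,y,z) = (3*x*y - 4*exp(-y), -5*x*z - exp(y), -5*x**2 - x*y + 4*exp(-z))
(4*x, 10*x + y, -3*x - 5*z - 4*exp(-y))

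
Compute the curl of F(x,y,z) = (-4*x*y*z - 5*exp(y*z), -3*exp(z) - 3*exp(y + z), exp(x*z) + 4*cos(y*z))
(-4*z*sin(y*z) + 3*exp(z) + 3*exp(y + z), -4*x*y - 5*y*exp(y*z) - z*exp(x*z), z*(4*x + 5*exp(y*z)))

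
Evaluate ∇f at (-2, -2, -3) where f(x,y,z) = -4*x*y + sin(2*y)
(8, 2*cos(4) + 8, 0)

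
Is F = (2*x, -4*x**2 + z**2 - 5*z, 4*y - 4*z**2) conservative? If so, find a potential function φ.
No, ∇×F = (9 - 2*z, 0, -8*x) ≠ 0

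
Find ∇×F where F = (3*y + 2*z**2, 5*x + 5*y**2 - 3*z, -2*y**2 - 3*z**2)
(3 - 4*y, 4*z, 2)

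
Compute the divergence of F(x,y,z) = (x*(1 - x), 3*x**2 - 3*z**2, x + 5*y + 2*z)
3 - 2*x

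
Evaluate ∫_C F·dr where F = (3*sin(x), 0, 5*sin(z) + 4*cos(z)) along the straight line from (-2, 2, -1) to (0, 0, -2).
-4*sin(2) - 3 - 2*cos(2) + 5*cos(1) + 4*sin(1)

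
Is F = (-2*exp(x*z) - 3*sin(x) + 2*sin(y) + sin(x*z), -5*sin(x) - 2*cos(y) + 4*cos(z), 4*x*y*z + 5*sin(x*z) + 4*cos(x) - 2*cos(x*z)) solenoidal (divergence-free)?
No, ∇·F = 4*x*y + 2*x*sin(x*z) + 5*x*cos(x*z) - 2*z*exp(x*z) + z*cos(x*z) + 2*sin(y) - 3*cos(x)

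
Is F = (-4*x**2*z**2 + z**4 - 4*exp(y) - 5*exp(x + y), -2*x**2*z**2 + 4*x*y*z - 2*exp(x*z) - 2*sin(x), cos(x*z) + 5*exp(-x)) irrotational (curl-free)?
No, ∇×F = (2*x*(2*x*z - 2*y + exp(x*z)), -8*x**2*z + 4*z**3 + z*sin(x*z) + 5*exp(-x), -4*x*z**2 + 4*y*z - 2*z*exp(x*z) + 4*exp(y) + 5*exp(x + y) - 2*cos(x))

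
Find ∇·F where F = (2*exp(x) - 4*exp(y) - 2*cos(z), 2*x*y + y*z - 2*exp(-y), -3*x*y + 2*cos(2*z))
2*x + z + 2*exp(x) - 4*sin(2*z) + 2*exp(-y)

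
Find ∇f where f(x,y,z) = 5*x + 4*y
(5, 4, 0)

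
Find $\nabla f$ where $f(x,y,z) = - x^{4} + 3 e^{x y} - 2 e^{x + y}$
(-4*x**3 + 3*y*exp(x*y) - 2*exp(x + y), 3*x*exp(x*y) - 2*exp(x + y), 0)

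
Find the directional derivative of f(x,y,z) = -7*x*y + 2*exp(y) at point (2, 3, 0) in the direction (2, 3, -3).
3*sqrt(22)*(-14 + exp(3))/11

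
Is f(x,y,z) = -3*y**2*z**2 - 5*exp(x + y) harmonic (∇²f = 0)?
No, ∇²f = -6*y**2 - 6*z**2 - 10*exp(x + y)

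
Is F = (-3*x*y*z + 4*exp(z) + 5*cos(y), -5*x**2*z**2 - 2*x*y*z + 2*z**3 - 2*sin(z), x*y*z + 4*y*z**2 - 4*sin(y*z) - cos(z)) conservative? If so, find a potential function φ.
No, ∇×F = (10*x**2*z + 2*x*y + x*z - 2*z**2 - 4*z*cos(y*z) + 2*cos(z), -3*x*y - y*z + 4*exp(z), -10*x*z**2 + 3*x*z - 2*y*z + 5*sin(y)) ≠ 0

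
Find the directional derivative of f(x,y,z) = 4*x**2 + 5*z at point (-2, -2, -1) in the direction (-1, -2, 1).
7*sqrt(6)/2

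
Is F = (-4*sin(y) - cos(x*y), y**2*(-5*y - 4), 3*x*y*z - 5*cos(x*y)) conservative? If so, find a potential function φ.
No, ∇×F = (x*(3*z + 5*sin(x*y)), -y*(3*z + 5*sin(x*y)), -x*sin(x*y) + 4*cos(y)) ≠ 0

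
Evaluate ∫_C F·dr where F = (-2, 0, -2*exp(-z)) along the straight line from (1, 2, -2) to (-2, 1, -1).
-2*exp(2) + 2*E + 6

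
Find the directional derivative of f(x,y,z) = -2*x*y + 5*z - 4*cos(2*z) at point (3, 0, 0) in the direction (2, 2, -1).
-17/3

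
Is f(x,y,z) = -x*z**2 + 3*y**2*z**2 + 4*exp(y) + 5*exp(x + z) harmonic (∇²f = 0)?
No, ∇²f = -2*x + 6*y**2 + 6*z**2 + 4*exp(y) + 10*exp(x + z)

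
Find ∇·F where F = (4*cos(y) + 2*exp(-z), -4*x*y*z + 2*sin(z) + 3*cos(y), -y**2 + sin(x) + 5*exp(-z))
-4*x*z - 3*sin(y) - 5*exp(-z)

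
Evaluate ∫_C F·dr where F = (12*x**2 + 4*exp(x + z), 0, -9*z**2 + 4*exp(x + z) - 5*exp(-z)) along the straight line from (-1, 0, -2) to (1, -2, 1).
-19 - exp(2) - 4*exp(-3) + 5*exp(-1)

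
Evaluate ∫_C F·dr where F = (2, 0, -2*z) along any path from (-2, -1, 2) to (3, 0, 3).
5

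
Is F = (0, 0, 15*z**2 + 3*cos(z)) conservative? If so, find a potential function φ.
Yes, F is conservative. φ = 5*z**3 + 3*sin(z)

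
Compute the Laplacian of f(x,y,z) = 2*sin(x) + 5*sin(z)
-2*sin(x) - 5*sin(z)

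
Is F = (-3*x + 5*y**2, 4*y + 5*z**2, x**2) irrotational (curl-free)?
No, ∇×F = (-10*z, -2*x, -10*y)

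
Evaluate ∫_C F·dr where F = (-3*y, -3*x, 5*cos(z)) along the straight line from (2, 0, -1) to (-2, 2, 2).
5*sin(1) + 5*sin(2) + 12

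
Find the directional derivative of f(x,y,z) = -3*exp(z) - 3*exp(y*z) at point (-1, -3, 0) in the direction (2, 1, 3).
9*sqrt(14)/7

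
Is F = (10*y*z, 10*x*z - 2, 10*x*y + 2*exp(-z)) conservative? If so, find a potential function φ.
Yes, F is conservative. φ = 10*x*y*z - 2*y - 2*exp(-z)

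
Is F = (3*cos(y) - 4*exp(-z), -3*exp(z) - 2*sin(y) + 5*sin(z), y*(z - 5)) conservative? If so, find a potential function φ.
No, ∇×F = (z + 3*exp(z) - 5*cos(z) - 5, 4*exp(-z), 3*sin(y)) ≠ 0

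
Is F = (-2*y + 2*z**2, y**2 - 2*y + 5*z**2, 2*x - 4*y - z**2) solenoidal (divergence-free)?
No, ∇·F = 2*y - 2*z - 2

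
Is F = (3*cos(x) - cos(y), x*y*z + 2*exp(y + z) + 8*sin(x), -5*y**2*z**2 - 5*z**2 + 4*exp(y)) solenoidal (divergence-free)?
No, ∇·F = x*z - 10*y**2*z - 10*z + 2*exp(y + z) - 3*sin(x)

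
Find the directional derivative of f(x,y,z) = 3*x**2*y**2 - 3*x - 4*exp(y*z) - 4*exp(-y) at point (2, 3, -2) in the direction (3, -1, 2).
sqrt(14)*(-4*exp(3) - 32 + 243*exp(6))*exp(-6)/14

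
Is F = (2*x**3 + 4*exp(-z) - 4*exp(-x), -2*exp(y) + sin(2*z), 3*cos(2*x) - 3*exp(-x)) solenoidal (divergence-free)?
No, ∇·F = 6*x**2 - 2*exp(y) + 4*exp(-x)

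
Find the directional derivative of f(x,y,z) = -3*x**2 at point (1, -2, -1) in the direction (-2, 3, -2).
12*sqrt(17)/17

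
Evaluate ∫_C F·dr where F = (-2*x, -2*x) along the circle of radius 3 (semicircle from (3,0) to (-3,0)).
-9*pi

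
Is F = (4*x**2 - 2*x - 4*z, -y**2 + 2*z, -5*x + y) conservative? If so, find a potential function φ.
No, ∇×F = (-1, 1, 0) ≠ 0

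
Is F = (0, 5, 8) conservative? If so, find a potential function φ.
Yes, F is conservative. φ = 5*y + 8*z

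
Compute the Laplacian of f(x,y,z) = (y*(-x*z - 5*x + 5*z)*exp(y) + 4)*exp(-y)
4*exp(-y)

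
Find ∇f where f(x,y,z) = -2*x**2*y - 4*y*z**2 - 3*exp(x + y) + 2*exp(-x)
(-4*x*y - 3*exp(x + y) - 2*exp(-x), -2*x**2 - 4*z**2 - 3*exp(x + y), -8*y*z)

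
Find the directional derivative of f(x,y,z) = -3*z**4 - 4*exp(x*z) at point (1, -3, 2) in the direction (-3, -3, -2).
16*sqrt(22)*(6 + exp(2))/11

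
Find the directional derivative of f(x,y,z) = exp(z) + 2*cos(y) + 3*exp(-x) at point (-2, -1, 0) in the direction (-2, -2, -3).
sqrt(17)*(-4*sin(1) - 3 + 6*exp(2))/17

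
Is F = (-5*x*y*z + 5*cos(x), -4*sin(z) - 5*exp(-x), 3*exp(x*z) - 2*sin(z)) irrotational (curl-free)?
No, ∇×F = (4*cos(z), -5*x*y - 3*z*exp(x*z), 5*x*z + 5*exp(-x))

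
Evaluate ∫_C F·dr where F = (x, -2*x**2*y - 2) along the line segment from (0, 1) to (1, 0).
8/3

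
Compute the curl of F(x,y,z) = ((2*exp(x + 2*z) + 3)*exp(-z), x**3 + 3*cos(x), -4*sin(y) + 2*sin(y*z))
(2*z*cos(y*z) - 4*cos(y), (2*exp(x + 2*z) - 3)*exp(-z), 3*x**2 - 3*sin(x))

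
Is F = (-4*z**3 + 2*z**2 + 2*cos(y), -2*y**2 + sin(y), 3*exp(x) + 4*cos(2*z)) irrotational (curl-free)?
No, ∇×F = (0, -12*z**2 + 4*z - 3*exp(x), 2*sin(y))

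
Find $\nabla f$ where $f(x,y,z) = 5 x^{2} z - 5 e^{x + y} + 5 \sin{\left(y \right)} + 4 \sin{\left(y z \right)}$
(10*x*z - 5*exp(x + y), 4*z*cos(y*z) - 5*exp(x + y) + 5*cos(y), 5*x**2 + 4*y*cos(y*z))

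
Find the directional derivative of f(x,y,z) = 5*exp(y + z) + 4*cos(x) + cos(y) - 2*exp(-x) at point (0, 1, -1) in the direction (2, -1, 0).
sqrt(5)*(-1 + sin(1))/5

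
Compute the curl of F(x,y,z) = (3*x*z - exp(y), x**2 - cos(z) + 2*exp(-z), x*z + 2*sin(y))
(-sin(z) + 2*cos(y) + 2*exp(-z), 3*x - z, 2*x + exp(y))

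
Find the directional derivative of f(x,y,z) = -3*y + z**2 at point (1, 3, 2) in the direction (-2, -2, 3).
18*sqrt(17)/17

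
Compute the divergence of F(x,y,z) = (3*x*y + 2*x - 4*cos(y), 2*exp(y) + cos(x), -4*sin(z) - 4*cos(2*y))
3*y + 2*exp(y) - 4*cos(z) + 2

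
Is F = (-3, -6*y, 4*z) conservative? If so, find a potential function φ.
Yes, F is conservative. φ = -3*x - 3*y**2 + 2*z**2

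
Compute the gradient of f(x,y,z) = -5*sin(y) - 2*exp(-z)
(0, -5*cos(y), 2*exp(-z))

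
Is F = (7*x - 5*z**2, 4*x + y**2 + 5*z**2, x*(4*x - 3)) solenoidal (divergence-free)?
No, ∇·F = 2*y + 7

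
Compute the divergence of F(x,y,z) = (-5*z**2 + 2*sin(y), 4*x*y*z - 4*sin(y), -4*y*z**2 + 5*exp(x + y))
4*x*z - 8*y*z - 4*cos(y)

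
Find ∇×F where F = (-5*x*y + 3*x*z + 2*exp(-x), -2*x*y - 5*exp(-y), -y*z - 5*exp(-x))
(-z, 3*x - 5*exp(-x), 5*x - 2*y)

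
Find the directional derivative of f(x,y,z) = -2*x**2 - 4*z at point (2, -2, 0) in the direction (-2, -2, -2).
4*sqrt(3)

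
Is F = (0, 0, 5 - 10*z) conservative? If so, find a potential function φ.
Yes, F is conservative. φ = 5*z*(1 - z)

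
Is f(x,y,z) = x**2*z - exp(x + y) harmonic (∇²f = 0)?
No, ∇²f = 2*z - 2*exp(x + y)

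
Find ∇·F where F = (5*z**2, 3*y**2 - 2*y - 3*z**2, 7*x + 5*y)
6*y - 2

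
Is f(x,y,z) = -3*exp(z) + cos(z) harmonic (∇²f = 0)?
No, ∇²f = -3*exp(z) - cos(z)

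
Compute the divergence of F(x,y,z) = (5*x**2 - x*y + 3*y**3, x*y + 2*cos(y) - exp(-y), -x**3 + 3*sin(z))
11*x - y - 2*sin(y) + 3*cos(z) + exp(-y)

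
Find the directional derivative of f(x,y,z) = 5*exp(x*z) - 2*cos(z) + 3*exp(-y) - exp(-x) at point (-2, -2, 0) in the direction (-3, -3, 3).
2*sqrt(3)*(-5 + exp(2))/3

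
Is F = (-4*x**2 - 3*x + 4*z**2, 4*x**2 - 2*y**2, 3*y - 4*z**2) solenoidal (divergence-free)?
No, ∇·F = -8*x - 4*y - 8*z - 3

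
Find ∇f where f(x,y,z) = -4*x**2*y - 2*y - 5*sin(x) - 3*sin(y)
(-8*x*y - 5*cos(x), -4*x**2 - 3*cos(y) - 2, 0)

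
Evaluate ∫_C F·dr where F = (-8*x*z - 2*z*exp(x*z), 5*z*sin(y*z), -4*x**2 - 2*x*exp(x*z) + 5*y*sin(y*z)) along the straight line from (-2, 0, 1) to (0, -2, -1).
2*exp(-2) - 5*cos(2) + 19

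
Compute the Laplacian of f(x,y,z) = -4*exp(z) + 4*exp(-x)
-4*exp(z) + 4*exp(-x)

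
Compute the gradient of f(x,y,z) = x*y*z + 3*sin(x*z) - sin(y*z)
(z*(y + 3*cos(x*z)), z*(x - cos(y*z)), x*y + 3*x*cos(x*z) - y*cos(y*z))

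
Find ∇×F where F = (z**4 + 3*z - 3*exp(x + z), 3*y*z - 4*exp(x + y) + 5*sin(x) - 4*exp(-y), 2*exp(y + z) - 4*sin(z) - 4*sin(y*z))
(-3*y - 4*z*cos(y*z) + 2*exp(y + z), 4*z**3 - 3*exp(x + z) + 3, -4*exp(x + y) + 5*cos(x))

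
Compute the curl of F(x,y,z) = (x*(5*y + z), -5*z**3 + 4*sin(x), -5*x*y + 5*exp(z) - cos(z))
(-5*x + 15*z**2, x + 5*y, -5*x + 4*cos(x))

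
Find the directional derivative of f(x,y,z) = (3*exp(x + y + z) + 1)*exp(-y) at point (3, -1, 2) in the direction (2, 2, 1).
E*(-2 + 9*exp(4))/3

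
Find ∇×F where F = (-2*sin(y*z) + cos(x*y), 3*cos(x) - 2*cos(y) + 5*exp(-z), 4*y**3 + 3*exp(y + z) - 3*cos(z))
(12*y**2 + 3*exp(y + z) + 5*exp(-z), -2*y*cos(y*z), x*sin(x*y) + 2*z*cos(y*z) - 3*sin(x))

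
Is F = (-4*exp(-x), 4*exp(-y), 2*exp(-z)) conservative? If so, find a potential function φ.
Yes, F is conservative. φ = -2*exp(-z) - 4*exp(-y) + 4*exp(-x)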